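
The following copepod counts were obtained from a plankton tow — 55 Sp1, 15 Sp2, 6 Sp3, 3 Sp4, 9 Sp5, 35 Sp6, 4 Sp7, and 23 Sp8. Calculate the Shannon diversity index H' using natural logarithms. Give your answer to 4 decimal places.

Total N = 55+15+6+3+9+35+4+23 = 150, so the proportions are 0.366667, 0.1, 0.04, 0.02, 0.06, 0.233333, 0.026667, 0.153333 (working shown to 6 dp, full precision carried).
Each pᵢ ln pᵢ term: 0.366667×(-1.003302)=-0.367877, 0.1×(-2.302585)=-0.230259, 0.04×(-3.218876)=-0.128755, 0.02×(-3.912023)=-0.078240, 0.06×(-2.813411)=-0.168805, 0.233333×(-1.455287)=-0.339567, 0.026667×(-3.624341)=-0.096649, 0.153333×(-1.875141)=-0.287522.
Sum = -1.697674, so H' = 1.6977.

1.6977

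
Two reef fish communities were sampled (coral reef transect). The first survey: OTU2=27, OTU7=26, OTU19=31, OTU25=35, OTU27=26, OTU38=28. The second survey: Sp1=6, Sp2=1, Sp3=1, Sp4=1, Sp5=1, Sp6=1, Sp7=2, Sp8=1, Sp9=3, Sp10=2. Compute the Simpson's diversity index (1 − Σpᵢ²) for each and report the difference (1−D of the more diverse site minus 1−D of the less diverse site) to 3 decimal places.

0.005

The first survey: N=173, proportions 0.156069, 0.150289, 0.179191, 0.202312, 0.150289, 0.16185, giving 1−D = 0.831234 (working shown to 6 dp, full precision carried).
The second survey: N=19, proportions 0.315789, 0.052632, 0.052632, 0.052632, 0.052632, 0.052632, 0.105263, 0.052632, 0.157895, 0.105263, giving 1−D = 0.836565.
Difference = |0.831234 − 0.836565| = 0.005331, i.e. 0.005 to 3 decimal places.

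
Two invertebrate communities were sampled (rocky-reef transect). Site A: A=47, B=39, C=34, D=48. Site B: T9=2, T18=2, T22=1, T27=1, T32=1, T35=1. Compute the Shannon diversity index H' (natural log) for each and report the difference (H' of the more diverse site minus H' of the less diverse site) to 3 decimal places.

0.356

Site A: N=168, proportions 0.279762, 0.232143, 0.202381, 0.285714, giving H' = 1.376644 (working shown to 6 dp, full precision carried).
Site B: N=8, proportions 0.25, 0.25, 0.125, 0.125, 0.125, 0.125, giving H' = 1.732868.
Difference = |1.376644 − 1.732868| = 0.356224, i.e. 0.356 to 3 decimal places.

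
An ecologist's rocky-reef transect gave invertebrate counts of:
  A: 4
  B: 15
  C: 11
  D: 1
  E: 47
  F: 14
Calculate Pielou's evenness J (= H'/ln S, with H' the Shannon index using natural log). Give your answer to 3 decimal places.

0.762

Total N = 4+15+11+1+47+14 = 92, so the proportions are 0.04348, 0.16304, 0.11957, 0.01087, 0.51087, 0.15217 (working shown to 5 dp, full precision carried).
H' = −Σ pᵢ ln pᵢ = −((-0.13633) + (-0.29572) + (-0.25394) + (-0.04915) + (-0.34312) + (-0.28650)) = 1.36476.
With S = 6 species, ln S = 1.79176, so J = 1.36476/1.79176 = 0.76169, i.e. 0.762 to 3 decimal places.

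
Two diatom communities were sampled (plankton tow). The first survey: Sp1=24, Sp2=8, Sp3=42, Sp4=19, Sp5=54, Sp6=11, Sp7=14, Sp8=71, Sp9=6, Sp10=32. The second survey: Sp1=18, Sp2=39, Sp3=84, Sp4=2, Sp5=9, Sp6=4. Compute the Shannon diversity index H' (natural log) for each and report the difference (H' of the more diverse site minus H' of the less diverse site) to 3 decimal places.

The first survey: N=281, proportions 0.085409, 0.02847, 0.149466, 0.067616, 0.192171, 0.039146, 0.049822, 0.252669, 0.021352, 0.113879, giving H' = 2.048075 (working shown to 6 dp, full precision carried).
The second survey: N=156, proportions 0.115385, 0.25, 0.538462, 0.012821, 0.057692, 0.025641, giving H' = 1.243441.
Difference = |2.048075 − 1.243441| = 0.804634, i.e. 0.805 to 3 decimal places.

0.805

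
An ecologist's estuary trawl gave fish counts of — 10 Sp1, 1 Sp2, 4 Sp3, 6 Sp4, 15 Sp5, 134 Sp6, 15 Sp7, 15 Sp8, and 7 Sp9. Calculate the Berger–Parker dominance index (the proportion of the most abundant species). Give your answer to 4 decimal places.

0.6473

Total N = 10+1+4+6+15+134+15+15+7 = 207, so the proportions are 0.048309, 0.004831, 0.019324, 0.028986, 0.072464, 0.647343, 0.072464, 0.072464, 0.033816 (working shown to 6 dp, full precision carried).
The largest proportion is 0.647343, i.e. d = 0.6473 to 4 decimal places.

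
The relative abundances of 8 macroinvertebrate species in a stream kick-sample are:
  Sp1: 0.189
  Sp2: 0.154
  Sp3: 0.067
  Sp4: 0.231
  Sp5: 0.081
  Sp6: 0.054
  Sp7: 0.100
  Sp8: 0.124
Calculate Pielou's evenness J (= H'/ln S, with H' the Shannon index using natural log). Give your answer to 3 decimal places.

0.949

H' = −Σ pᵢ ln pᵢ = −((-0.31488) + (-0.28810) + (-0.18111) + (-0.33849) + (-0.20358) + (-0.15761) + (-0.23026) + (-0.25885)) = 1.97287 (working shown to 5 dp, full precision carried).
With S = 8 species, ln S = 2.07944, so J = 1.97287/2.07944 = 0.94875, i.e. 0.949 to 3 decimal places.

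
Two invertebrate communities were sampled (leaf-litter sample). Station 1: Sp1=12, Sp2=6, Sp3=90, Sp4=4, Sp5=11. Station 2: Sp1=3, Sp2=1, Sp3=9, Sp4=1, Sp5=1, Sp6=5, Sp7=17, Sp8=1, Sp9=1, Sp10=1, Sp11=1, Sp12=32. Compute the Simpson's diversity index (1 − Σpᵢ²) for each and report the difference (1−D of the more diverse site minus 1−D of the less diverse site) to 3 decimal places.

Station 1: N=123, proportions 0.09756, 0.04878, 0.73171, 0.03252, 0.08943, giving 1−D = 0.44365 (working shown to 5 dp, full precision carried).
Station 2: N=73, proportions 0.0411, 0.0137, 0.12329, 0.0137, 0.0137, 0.06849, 0.23288, 0.0137, 0.0137, 0.0137, 0.0137, 0.43836, giving 1−D = 0.73072.
Difference = |0.44365 − 0.73072| = 0.28707, i.e. 0.287 to 3 decimal places.

0.287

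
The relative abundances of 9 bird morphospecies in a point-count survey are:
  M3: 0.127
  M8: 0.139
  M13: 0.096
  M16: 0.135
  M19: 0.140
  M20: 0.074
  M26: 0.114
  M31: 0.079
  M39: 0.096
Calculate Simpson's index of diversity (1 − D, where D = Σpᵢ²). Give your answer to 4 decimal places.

0.8836

D = 0.127² + 0.139² + 0.096² + 0.135² + 0.14² + 0.074² + 0.114² + 0.079² + 0.096² = 0.016129 + 0.019321 + 0.009216 + 0.018225 + 0.019600 + 0.005476 + 0.012996 + 0.006241 + 0.009216 = 0.116420 (working shown to 6 dp, full precision carried).
So 1 − D = 0.883580, i.e. 0.8836 to 4 decimal places.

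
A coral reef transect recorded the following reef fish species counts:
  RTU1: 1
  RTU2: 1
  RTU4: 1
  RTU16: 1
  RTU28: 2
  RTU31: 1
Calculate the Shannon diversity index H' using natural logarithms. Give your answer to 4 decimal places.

Total N = 1+1+1+1+2+1 = 7, so the proportions are 0.142857, 0.142857, 0.142857, 0.142857, 0.285714, 0.142857 (working shown to 6 dp, full precision carried).
Each pᵢ ln pᵢ term: 0.142857×(-1.945910)=-0.277987, 0.142857×(-1.945910)=-0.277987, 0.142857×(-1.945910)=-0.277987, 0.142857×(-1.945910)=-0.277987, 0.285714×(-1.252763)=-0.357932, 0.142857×(-1.945910)=-0.277987.
Sum = -1.747868, so H' = 1.7479.

1.7479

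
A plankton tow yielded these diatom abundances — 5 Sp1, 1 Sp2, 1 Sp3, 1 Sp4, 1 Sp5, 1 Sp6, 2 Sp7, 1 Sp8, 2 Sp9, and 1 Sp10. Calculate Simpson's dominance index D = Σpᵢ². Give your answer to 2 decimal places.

0.16

Total N = 5+1+1+1+1+1+2+1+2+1 = 16, so the proportions are 0.3125, 0.0625, 0.0625, 0.0625, 0.0625, 0.0625, 0.125, 0.0625, 0.125, 0.0625 (working shown to 4 dp, full precision carried).
D = 0.3125² + 0.0625² + 0.0625² + 0.0625² + 0.0625² + 0.0625² + 0.125² + 0.0625² + 0.125² + 0.0625² = 0.0977 + 0.0039 + 0.0039 + 0.0039 + 0.0039 + 0.0039 + 0.0156 + 0.0039 + 0.0156 + 0.0039 = 0.1562.
To 2 decimal places, D = 0.16.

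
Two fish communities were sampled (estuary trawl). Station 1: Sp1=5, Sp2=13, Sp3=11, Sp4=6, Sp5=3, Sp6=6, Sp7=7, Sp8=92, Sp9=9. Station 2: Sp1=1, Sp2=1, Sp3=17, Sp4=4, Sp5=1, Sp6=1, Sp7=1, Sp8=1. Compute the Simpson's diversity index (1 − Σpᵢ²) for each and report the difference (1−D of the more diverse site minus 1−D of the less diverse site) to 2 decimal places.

0.04

Station 1: N=152, proportions 0.0329, 0.0855, 0.0724, 0.0395, 0.0197, 0.0395, 0.0461, 0.6053, 0.0592, giving 1−D = 0.6109 (working shown to 4 dp, full precision carried).
Station 2: N=27, proportions 0.037, 0.037, 0.6296, 0.1481, 0.037, 0.037, 0.037, 0.037, giving 1−D = 0.5734.
Difference = |0.6109 − 0.5734| = 0.0375, i.e. 0.04 to 2 decimal places.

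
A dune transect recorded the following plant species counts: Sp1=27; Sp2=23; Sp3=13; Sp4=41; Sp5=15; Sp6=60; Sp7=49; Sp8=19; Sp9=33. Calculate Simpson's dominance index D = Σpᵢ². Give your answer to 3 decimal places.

Total N = 27+23+13+41+15+60+49+19+33 = 280, so the proportions are 0.09643, 0.08214, 0.04643, 0.14643, 0.05357, 0.21429, 0.175, 0.06786, 0.11786 (working shown to 5 dp, full precision carried).
D = 0.09643² + 0.08214² + 0.04643² + 0.14643² + 0.05357² + 0.21429² + 0.175² + 0.06786² + 0.11786² = 0.00930 + 0.00675 + 0.00216 + 0.02144 + 0.00287 + 0.04592 + 0.03062 + 0.00460 + 0.01389 = 0.13755.
To 3 decimal places, D = 0.138.

0.138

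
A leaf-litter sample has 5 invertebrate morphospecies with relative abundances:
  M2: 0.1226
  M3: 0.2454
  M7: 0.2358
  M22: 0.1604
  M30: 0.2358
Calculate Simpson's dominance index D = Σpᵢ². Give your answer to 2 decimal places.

D = 0.1226² + 0.2454² + 0.2358² + 0.1604² + 0.2358² = 0.0150 + 0.0602 + 0.0556 + 0.0257 + 0.0556 = 0.2122 (working shown to 4 dp, full precision carried).
To 2 decimal places, D = 0.21.

0.21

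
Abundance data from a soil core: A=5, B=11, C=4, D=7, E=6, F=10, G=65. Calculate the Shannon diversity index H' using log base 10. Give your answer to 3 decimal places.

Total N = 5+11+4+7+6+10+65 = 108, so the proportions are 0.0463, 0.10185, 0.03704, 0.06481, 0.05556, 0.09259, 0.60185 (working shown to 5 dp, full precision carried).
Each pᵢ log₁₀ pᵢ term: 0.0463×(-1.33445)=-0.06178, 0.10185×(-0.99203)=-0.10104, 0.03704×(-1.43136)=-0.05301, 0.06481×(-1.18833)=-0.07702, 0.05556×(-1.25527)=-0.06974, 0.09259×(-1.03342)=-0.09569, 0.60185×(-0.22051)=-0.13271.
Sum = -0.59099, so H' = 0.591.

0.591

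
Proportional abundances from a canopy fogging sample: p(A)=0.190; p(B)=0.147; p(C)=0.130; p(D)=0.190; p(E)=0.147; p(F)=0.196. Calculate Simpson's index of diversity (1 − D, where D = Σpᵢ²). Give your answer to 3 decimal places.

D = 0.19² + 0.147² + 0.13² + 0.19² + 0.147² + 0.196² = 0.03610 + 0.02161 + 0.01690 + 0.03610 + 0.02161 + 0.03842 = 0.17073 (working shown to 5 dp, full precision carried).
So 1 − D = 0.82927, i.e. 0.829 to 3 decimal places.

0.829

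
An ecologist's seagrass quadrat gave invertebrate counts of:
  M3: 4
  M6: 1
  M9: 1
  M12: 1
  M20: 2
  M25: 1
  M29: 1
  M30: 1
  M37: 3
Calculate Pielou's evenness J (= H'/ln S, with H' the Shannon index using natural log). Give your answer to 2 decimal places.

Total N = 4+1+1+1+2+1+1+1+3 = 15, so the proportions are 0.2667, 0.0667, 0.0667, 0.0667, 0.1333, 0.0667, 0.0667, 0.0667, 0.2 (working shown to 4 dp, full precision carried).
H' = −Σ pᵢ ln pᵢ = −((-0.3525) + (-0.1805) + (-0.1805) + (-0.1805) + (-0.2687) + (-0.1805) + (-0.1805) + (-0.1805) + (-0.3219)) = 2.0262.
With S = 9 species, ln S = 2.1972, so J = 2.0262/2.1972 = 0.9222, i.e. 0.92 to 2 decimal places.

0.92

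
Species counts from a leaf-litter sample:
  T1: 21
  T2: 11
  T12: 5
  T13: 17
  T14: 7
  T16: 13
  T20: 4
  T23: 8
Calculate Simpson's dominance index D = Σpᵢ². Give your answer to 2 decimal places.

Total N = 21+11+5+17+7+13+4+8 = 86, so the proportions are 0.2442, 0.1279, 0.0581, 0.1977, 0.0814, 0.1512, 0.0465, 0.093 (working shown to 4 dp, full precision carried).
D = 0.2442² + 0.1279² + 0.0581² + 0.1977² + 0.0814² + 0.1512² + 0.0465² + 0.093² = 0.0596 + 0.0164 + 0.0034 + 0.0391 + 0.0066 + 0.0229 + 0.0022 + 0.0087 = 0.1587.
To 2 decimal places, D = 0.16.

0.16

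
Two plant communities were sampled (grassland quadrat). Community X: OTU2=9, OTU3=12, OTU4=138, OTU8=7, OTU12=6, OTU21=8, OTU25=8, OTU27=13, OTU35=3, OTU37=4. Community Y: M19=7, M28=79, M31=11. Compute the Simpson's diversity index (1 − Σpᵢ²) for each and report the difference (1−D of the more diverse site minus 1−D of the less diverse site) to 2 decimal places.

0.23

Community X: N=208, proportions 0.0433, 0.0577, 0.6635, 0.0337, 0.0288, 0.0385, 0.0385, 0.0625, 0.0144, 0.0192, giving 1−D = 0.5452 (working shown to 4 dp, full precision carried).
Community Y: N=97, proportions 0.0722, 0.8144, 0.1134, giving 1−D = 0.3186.
Difference = |0.5452 − 0.3186| = 0.2266, i.e. 0.23 to 2 decimal places.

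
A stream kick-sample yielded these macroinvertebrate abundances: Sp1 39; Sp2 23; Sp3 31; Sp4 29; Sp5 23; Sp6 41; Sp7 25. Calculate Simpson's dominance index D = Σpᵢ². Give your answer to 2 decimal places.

0.15

Total N = 39+23+31+29+23+41+25 = 211, so the proportions are 0.1848, 0.109, 0.1469, 0.1374, 0.109, 0.1943, 0.1185 (working shown to 4 dp, full precision carried).
D = 0.1848² + 0.109² + 0.1469² + 0.1374² + 0.109² + 0.1943² + 0.1185² = 0.0342 + 0.0119 + 0.0216 + 0.0189 + 0.0119 + 0.0378 + 0.0140 = 0.1502.
To 2 decimal places, D = 0.15.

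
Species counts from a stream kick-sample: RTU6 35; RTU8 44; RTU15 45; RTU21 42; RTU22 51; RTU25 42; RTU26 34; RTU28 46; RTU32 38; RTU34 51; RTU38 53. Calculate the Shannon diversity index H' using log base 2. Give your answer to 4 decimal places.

Total N = 35+44+45+42+51+42+34+46+38+51+53 = 481, so the proportions are 0.072765, 0.091476, 0.093555, 0.087318, 0.106029, 0.087318, 0.070686, 0.095634, 0.079002, 0.106029, 0.110187 (working shown to 6 dp, full precision carried).
Each pᵢ log₂ pᵢ term: 0.072765×(-3.780610)=-0.275096, 0.091476×(-3.450461)=-0.315635, 0.093555×(-3.418040)=-0.319775, 0.087318×(-3.517576)=-0.307148, 0.106029×(-3.237468)=-0.343266, 0.087318×(-3.517576)=-0.307148, 0.070686×(-3.822430)=-0.270193, 0.095634×(-3.386331)=-0.323849, 0.079002×(-3.661966)=-0.289303, 0.106029×(-3.237468)=-0.343266, 0.110187×(-3.181973)=-0.350612.
Sum = -3.445290, so H' = 3.4453.

3.4453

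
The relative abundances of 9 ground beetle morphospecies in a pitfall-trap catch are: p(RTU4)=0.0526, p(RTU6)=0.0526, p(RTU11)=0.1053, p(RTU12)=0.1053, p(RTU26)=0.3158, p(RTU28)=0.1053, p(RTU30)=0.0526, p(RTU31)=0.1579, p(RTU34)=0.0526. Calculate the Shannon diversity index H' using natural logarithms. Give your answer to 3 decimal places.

Each pᵢ ln pᵢ term (working shown to 5 dp, full precision carried): 0.0526×(-2.94504)=-0.15491, 0.0526×(-2.94504)=-0.15491, 0.1053×(-2.25094)=-0.23702, 0.1053×(-2.25094)=-0.23702, 0.3158×(-1.15265)=-0.36401, 0.1053×(-2.25094)=-0.23702, 0.0526×(-2.94504)=-0.15491, 0.1579×(-1.84579)=-0.29145, 0.0526×(-2.94504)=-0.15491.
Sum = -1.98617, so H' = 1.986.

1.986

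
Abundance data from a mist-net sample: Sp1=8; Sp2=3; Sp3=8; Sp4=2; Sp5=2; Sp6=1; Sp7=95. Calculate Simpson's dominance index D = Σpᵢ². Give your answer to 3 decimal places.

Total N = 8+3+8+2+2+1+95 = 119, so the proportions are 0.06723, 0.02521, 0.06723, 0.01681, 0.01681, 0.0084, 0.79832 (working shown to 5 dp, full precision carried).
D = 0.06723² + 0.02521² + 0.06723² + 0.01681² + 0.01681² + 0.0084² + 0.79832² = 0.00452 + 0.00064 + 0.00452 + 0.00028 + 0.00028 + 0.00007 + 0.63731 = 0.64762.
To 3 decimal places, D = 0.648.

0.648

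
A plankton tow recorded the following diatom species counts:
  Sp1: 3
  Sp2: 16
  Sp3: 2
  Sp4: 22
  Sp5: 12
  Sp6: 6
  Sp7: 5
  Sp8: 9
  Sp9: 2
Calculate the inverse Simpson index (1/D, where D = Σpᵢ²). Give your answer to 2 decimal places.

Total N = 3+16+2+22+12+6+5+9+2 = 77, so the proportions are 0.038961, 0.207792, 0.025974, 0.285714, 0.155844, 0.077922, 0.064935, 0.116883, 0.025974 (working shown to 6 dp, full precision carried).
D = 0.038961² + 0.207792² + 0.025974² + 0.285714² + 0.155844² + 0.077922² + 0.064935² + 0.116883² + 0.025974² = 0.001518 + 0.043178 + 0.000675 + 0.081633 + 0.024287 + 0.006072 + 0.004217 + 0.013662 + 0.000675 = 0.175915.
So 1/D = 5.6846, i.e. 5.68 to 2 decimal places.

5.68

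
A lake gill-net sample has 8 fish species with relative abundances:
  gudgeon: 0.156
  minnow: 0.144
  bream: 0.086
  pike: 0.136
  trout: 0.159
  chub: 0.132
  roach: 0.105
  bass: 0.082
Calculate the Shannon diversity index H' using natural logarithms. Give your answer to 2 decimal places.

2.05

Each pᵢ ln pᵢ term (working shown to 4 dp, full precision carried): 0.156×(-1.8579)=-0.2898, 0.144×(-1.9379)=-0.2791, 0.086×(-2.4534)=-0.2110, 0.136×(-1.9951)=-0.2713, 0.159×(-1.8389)=-0.2924, 0.132×(-2.0250)=-0.2673, 0.105×(-2.2538)=-0.2366, 0.082×(-2.5010)=-0.2051.
Sum = -2.0526, so H' = 2.05.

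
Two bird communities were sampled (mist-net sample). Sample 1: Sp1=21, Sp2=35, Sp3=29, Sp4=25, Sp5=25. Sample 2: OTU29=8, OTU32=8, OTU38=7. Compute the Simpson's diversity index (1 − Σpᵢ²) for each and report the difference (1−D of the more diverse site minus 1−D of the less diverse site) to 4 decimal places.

Sample 1: N=135, proportions 0.1555556, 0.2592593, 0.2148148, 0.1851852, 0.1851852, giving 1−D = 0.7938546 (working shown to 7 dp, full precision carried).
Sample 2: N=23, proportions 0.3478261, 0.3478261, 0.3043478, giving 1−D = 0.6654064.
Difference = |0.7938546 − 0.6654064| = 0.1284482, i.e. 0.1284 to 4 decimal places.

0.1284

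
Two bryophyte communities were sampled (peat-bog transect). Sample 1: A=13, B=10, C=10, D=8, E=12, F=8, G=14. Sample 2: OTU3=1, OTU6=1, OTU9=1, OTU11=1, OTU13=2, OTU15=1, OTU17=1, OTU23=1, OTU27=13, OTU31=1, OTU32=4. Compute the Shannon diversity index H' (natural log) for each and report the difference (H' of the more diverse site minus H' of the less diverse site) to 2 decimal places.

Sample 1: N=75, proportions 0.17333, 0.13333, 0.13333, 0.10667, 0.16, 0.10667, 0.18667, giving H' = 1.92505 (working shown to 5 dp, full precision carried).
Sample 2: N=27, proportions 0.03704, 0.03704, 0.03704, 0.03704, 0.07407, 0.03704, 0.03704, 0.03704, 0.48148, 0.03704, 0.14815, giving H' = 1.80414.
Difference = |1.92505 − 1.80414| = 0.12091, i.e. 0.12 to 2 decimal places.

0.12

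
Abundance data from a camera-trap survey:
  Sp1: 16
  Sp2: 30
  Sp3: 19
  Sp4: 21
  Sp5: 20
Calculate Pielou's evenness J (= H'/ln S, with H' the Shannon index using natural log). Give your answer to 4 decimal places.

0.9855

Total N = 16+30+19+21+20 = 106, so the proportions are 0.150943, 0.283019, 0.179245, 0.198113, 0.188679 (working shown to 6 dp, full precision carried).
H' = −Σ pᵢ ln pᵢ = −((-0.285411) + (-0.357238) + (-0.308123) + (-0.320729) + (-0.314662)) = 1.586163.
With S = 5 species, ln S = 1.609438, so J = 1.586163/1.609438 = 0.985538, i.e. 0.9855 to 4 decimal places.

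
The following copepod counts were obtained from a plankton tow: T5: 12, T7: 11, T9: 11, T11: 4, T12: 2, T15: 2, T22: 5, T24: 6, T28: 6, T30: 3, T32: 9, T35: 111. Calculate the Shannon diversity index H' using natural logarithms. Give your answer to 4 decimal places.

Total N = 12+11+11+4+2+2+5+6+6+3+9+111 = 182, so the proportions are 0.065934, 0.06044, 0.06044, 0.021978, 0.010989, 0.010989, 0.027473, 0.032967, 0.032967, 0.016484, 0.049451, 0.60989 (working shown to 6 dp, full precision carried).
Each pᵢ ln pᵢ term: 0.065934×(-2.719100)=-0.179281, 0.06044×(-2.806111)=-0.169600, 0.06044×(-2.806111)=-0.169600, 0.021978×(-3.817712)=-0.083906, 0.010989×(-4.510860)=-0.049570, 0.010989×(-4.510860)=-0.049570, 0.027473×(-3.594569)=-0.098752, 0.032967×(-3.412247)=-0.112492, 0.032967×(-3.412247)=-0.112492, 0.016484×(-4.105394)=-0.067671, 0.049451×(-3.006782)=-0.148687, 0.60989×(-0.494476)=-0.301576.
Sum = -1.543197, so H' = 1.5432.

1.5432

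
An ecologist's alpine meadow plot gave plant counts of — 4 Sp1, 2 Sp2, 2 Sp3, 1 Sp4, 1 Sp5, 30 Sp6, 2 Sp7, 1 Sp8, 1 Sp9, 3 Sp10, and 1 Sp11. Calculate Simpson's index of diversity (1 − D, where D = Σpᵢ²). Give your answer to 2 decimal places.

0.59

Total N = 4+2+2+1+1+30+2+1+1+3+1 = 48, so the proportions are 0.0833, 0.0417, 0.0417, 0.0208, 0.0208, 0.625, 0.0417, 0.0208, 0.0208, 0.0625, 0.0208 (working shown to 4 dp, full precision carried).
D = 0.0833² + 0.0417² + 0.0417² + 0.0208² + 0.0208² + 0.625² + 0.0417² + 0.0208² + 0.0208² + 0.0625² + 0.0208² = 0.0069 + 0.0017 + 0.0017 + 0.0004 + 0.0004 + 0.3906 + 0.0017 + 0.0004 + 0.0004 + 0.0039 + 0.0004 = 0.4089.
So 1 − D = 0.5911, i.e. 0.59 to 2 decimal places.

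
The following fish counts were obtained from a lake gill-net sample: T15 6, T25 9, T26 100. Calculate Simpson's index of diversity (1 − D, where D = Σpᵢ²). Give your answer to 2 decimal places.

Total N = 6+9+100 = 115, so the proportions are 0.0522, 0.0783, 0.8696 (working shown to 4 dp, full precision carried).
D = 0.0522² + 0.0783² + 0.8696² = 0.0027 + 0.0061 + 0.7561 = 0.7650.
So 1 − D = 0.2350, i.e. 0.24 to 2 decimal places.

0.24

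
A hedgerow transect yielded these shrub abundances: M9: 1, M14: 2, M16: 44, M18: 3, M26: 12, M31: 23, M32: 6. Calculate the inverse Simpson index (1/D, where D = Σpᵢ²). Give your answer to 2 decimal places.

3.11

Total N = 1+2+44+3+12+23+6 = 91, so the proportions are 0.01099, 0.02198, 0.48352, 0.03297, 0.13187, 0.25275, 0.06593 (working shown to 5 dp, full precision carried).
D = 0.01099² + 0.02198² + 0.48352² + 0.03297² + 0.13187² + 0.25275² + 0.06593² = 0.00012 + 0.00048 + 0.23379 + 0.00109 + 0.01739 + 0.06388 + 0.00435 = 0.32110.
So 1/D = 3.1143, i.e. 3.11 to 2 decimal places.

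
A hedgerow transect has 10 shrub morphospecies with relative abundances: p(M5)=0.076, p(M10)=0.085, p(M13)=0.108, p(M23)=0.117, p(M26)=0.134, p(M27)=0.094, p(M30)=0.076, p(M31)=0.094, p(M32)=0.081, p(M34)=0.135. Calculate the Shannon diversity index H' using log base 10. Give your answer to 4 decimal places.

0.9904

Each pᵢ log₁₀ pᵢ term (working shown to 6 dp, full precision carried): 0.076×(-1.119186)=-0.085058, 0.085×(-1.070581)=-0.090999, 0.108×(-0.966576)=-0.104390, 0.117×(-0.931814)=-0.109022, 0.134×(-0.872895)=-0.116968, 0.094×(-1.026872)=-0.096526, 0.076×(-1.119186)=-0.085058, 0.094×(-1.026872)=-0.096526, 0.081×(-1.091515)=-0.088413, 0.135×(-0.869666)=-0.117405.
Sum = -0.990366, so H' = 0.9904.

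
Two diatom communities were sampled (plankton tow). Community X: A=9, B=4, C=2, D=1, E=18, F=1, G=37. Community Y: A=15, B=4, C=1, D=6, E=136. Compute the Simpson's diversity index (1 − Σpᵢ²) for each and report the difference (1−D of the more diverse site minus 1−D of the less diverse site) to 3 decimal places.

Community X: N=72, proportions 0.125, 0.05556, 0.02778, 0.01389, 0.25, 0.01389, 0.51389, giving 1−D = 0.65355 (working shown to 5 dp, full precision carried).
Community Y: N=162, proportions 0.09259, 0.02469, 0.00617, 0.03704, 0.83951, giving 1−D = 0.28464.
Difference = |0.65355 − 0.28464| = 0.36891, i.e. 0.369 to 3 decimal places.

0.369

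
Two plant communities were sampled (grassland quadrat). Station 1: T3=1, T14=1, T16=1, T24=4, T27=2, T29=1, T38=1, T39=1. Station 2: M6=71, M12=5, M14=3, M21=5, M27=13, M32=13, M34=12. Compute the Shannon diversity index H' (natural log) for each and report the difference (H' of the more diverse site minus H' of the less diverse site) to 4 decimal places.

Station 1: N=12, proportions 0.083333, 0.083333, 0.083333, 0.333333, 0.166667, 0.083333, 0.083333, 0.083333, giving H' = 1.907284 (working shown to 6 dp, full precision carried).
Station 2: N=122, proportions 0.581967, 0.040984, 0.02459, 0.040984, 0.106557, 0.106557, 0.098361, giving H' = 1.373299.
Difference = |1.907284 − 1.373299| = 0.533985, i.e. 0.5340 to 4 decimal places.

0.5340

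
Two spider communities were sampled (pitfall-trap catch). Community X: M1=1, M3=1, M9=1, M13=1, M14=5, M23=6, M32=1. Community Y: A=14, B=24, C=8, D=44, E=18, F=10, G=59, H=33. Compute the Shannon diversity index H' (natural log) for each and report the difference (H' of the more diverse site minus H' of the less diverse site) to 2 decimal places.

0.29

Community X: N=16, proportions 0.0625, 0.0625, 0.0625, 0.0625, 0.3125, 0.375, 0.0625, giving H' = 1.5977 (working shown to 4 dp, full precision carried).
Community Y: N=210, proportions 0.0667, 0.1143, 0.0381, 0.2095, 0.0857, 0.0476, 0.281, 0.1571, giving H' = 1.8834.
Difference = |1.5977 − 1.8834| = 0.2857, i.e. 0.29 to 2 decimal places.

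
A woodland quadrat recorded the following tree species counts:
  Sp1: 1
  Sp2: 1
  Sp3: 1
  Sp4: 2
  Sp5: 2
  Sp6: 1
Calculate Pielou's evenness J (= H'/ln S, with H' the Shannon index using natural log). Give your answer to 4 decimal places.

Total N = 1+1+1+2+2+1 = 8, so the proportions are 0.125, 0.125, 0.125, 0.25, 0.25, 0.125 (working shown to 6 dp, full precision carried).
H' = −Σ pᵢ ln pᵢ = −((-0.259930) + (-0.259930) + (-0.259930) + (-0.346574) + (-0.346574) + (-0.259930)) = 1.732868.
With S = 6 species, ln S = 1.791759, so J = 1.732868/1.791759 = 0.967132, i.e. 0.9671 to 4 decimal places.

0.9671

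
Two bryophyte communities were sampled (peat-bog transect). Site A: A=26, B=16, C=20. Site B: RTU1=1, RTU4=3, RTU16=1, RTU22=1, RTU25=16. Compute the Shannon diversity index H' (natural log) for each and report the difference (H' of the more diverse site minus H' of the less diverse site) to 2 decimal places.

Site A: N=62, proportions 0.4194, 0.2581, 0.3226, giving H' = 1.0790 (working shown to 4 dp, full precision carried).
Site B: N=22, proportions 0.0455, 0.1364, 0.0455, 0.0455, 0.7273, giving H' = 0.9248.
Difference = |1.0790 − 0.9248| = 0.1542, i.e. 0.15 to 2 decimal places.

0.15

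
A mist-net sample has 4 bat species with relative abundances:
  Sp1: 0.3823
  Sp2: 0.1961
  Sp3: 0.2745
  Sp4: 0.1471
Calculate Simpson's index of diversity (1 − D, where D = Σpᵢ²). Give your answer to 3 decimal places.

D = 0.3823² + 0.1961² + 0.2745² + 0.1471² = 0.14615 + 0.03846 + 0.07535 + 0.02164 = 0.28160 (working shown to 5 dp, full precision carried).
So 1 − D = 0.71840, i.e. 0.718 to 3 decimal places.

0.718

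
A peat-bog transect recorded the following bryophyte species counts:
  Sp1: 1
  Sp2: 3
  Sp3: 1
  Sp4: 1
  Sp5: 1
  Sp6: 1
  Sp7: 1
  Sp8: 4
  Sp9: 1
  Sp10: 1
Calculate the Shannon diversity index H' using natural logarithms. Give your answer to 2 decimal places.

Total N = 1+3+1+1+1+1+1+4+1+1 = 15, so the proportions are 0.0667, 0.2, 0.0667, 0.0667, 0.0667, 0.0667, 0.0667, 0.2667, 0.0667, 0.0667 (working shown to 4 dp, full precision carried).
Each pᵢ ln pᵢ term: 0.0667×(-2.7081)=-0.1805, 0.2×(-1.6094)=-0.3219, 0.0667×(-2.7081)=-0.1805, 0.0667×(-2.7081)=-0.1805, 0.0667×(-2.7081)=-0.1805, 0.0667×(-2.7081)=-0.1805, 0.0667×(-2.7081)=-0.1805, 0.2667×(-1.3218)=-0.3525, 0.0667×(-2.7081)=-0.1805, 0.0667×(-2.7081)=-0.1805.
Sum = -2.1186, so H' = 2.12.

2.12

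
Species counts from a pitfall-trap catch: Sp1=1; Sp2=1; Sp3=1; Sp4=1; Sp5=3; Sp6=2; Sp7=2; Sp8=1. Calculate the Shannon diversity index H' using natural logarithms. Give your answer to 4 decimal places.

Total N = 1+1+1+1+3+2+2+1 = 12, so the proportions are 0.083333, 0.083333, 0.083333, 0.083333, 0.25, 0.166667, 0.166667, 0.083333 (working shown to 6 dp, full precision carried).
Each pᵢ ln pᵢ term: 0.083333×(-2.484907)=-0.207076, 0.083333×(-2.484907)=-0.207076, 0.083333×(-2.484907)=-0.207076, 0.083333×(-2.484907)=-0.207076, 0.25×(-1.386294)=-0.346574, 0.166667×(-1.791759)=-0.298627, 0.166667×(-1.791759)=-0.298627, 0.083333×(-2.484907)=-0.207076.
Sum = -1.979205, so H' = 1.9792.

1.9792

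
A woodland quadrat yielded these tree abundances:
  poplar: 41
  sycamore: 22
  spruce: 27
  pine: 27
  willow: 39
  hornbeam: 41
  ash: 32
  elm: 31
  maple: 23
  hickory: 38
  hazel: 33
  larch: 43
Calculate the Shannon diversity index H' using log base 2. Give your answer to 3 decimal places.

Total N = 41+22+27+27+39+41+32+31+23+38+33+43 = 397, so the proportions are 0.10327, 0.05542, 0.06801, 0.06801, 0.09824, 0.10327, 0.0806, 0.07809, 0.05793, 0.09572, 0.08312, 0.10831 (working shown to 5 dp, full precision carried).
Each pᵢ log₂ pᵢ term: 0.10327×(-3.27544)=-0.33827, 0.05542×(-4.17356)=-0.23128, 0.06801×(-3.87811)=-0.26375, 0.06801×(-3.87811)=-0.26375, 0.09824×(-3.34759)=-0.32886, 0.10327×(-3.27544)=-0.33827, 0.0806×(-3.63300)=-0.29284, 0.07809×(-3.67880)=-0.28726, 0.05793×(-4.10943)=-0.23808, 0.09572×(-3.38507)=-0.32401, 0.08312×(-3.58860)=-0.29830, 0.10831×(-3.20673)=-0.34733.
Sum = -3.55199, so H' = 3.552.

3.552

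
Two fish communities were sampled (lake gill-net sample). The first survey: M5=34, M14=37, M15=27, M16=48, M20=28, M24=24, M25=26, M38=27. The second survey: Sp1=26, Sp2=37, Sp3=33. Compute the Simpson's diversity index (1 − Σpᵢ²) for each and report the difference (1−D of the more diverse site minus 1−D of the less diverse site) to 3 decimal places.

The first survey: N=251, proportions 0.13546, 0.14741, 0.10757, 0.19124, 0.11155, 0.09562, 0.10359, 0.10757, giving 1−D = 0.86789 (working shown to 5 dp, full precision carried).
The second survey: N=96, proportions 0.27083, 0.38542, 0.34375, giving 1−D = 0.65994.
Difference = |0.86789 − 0.65994| = 0.20795, i.e. 0.208 to 3 decimal places.

0.208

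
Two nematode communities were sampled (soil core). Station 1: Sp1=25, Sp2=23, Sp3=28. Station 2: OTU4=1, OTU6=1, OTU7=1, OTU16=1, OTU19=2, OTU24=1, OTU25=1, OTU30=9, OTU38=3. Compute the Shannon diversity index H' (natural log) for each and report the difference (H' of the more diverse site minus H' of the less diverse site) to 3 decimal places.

Station 1: N=76, proportions 0.328947, 0.302632, 0.368421, giving H' = 1.095339 (working shown to 6 dp, full precision carried).
Station 2: N=20, proportions 0.05, 0.05, 0.05, 0.05, 0.1, 0.05, 0.05, 0.45, 0.15, giving H' = 1.772875.
Difference = |1.095339 − 1.772875| = 0.677536, i.e. 0.678 to 3 decimal places.

0.678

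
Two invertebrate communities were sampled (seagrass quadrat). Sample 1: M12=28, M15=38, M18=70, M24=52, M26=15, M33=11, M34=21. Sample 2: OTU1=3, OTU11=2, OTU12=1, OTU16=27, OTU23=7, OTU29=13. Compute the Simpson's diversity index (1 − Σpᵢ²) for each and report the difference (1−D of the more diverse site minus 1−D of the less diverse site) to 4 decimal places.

0.1498

Sample 1: N=235, proportions 0.119149, 0.161702, 0.297872, 0.221277, 0.06383, 0.046809, 0.089362, giving 1−D = 0.807714 (working shown to 6 dp, full precision carried).
Sample 2: N=53, proportions 0.056604, 0.037736, 0.018868, 0.509434, 0.132075, 0.245283, giving 1−D = 0.657885.
Difference = |0.807714 − 0.657885| = 0.149829, i.e. 0.1498 to 4 decimal places.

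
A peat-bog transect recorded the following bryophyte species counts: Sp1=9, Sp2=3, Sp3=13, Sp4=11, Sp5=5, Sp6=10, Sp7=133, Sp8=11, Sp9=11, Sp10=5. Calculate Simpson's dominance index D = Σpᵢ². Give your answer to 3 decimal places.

0.415

Total N = 9+3+13+11+5+10+133+11+11+5 = 211, so the proportions are 0.04265, 0.01422, 0.06161, 0.05213, 0.0237, 0.04739, 0.63033, 0.05213, 0.05213, 0.0237 (working shown to 5 dp, full precision carried).
D = 0.04265² + 0.01422² + 0.06161² + 0.05213² + 0.0237² + 0.04739² + 0.63033² + 0.05213² + 0.05213² + 0.0237² = 0.00182 + 0.00020 + 0.00380 + 0.00272 + 0.00056 + 0.00225 + 0.39732 + 0.00272 + 0.00272 + 0.00056 = 0.41466.
To 3 decimal places, D = 0.415.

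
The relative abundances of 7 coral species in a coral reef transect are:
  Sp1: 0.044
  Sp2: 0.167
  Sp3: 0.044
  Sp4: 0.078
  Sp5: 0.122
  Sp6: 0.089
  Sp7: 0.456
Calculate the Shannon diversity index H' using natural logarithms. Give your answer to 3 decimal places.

1.603

Each pᵢ ln pᵢ term (working shown to 5 dp, full precision carried): 0.044×(-3.12357)=-0.13744, 0.167×(-1.78976)=-0.29889, 0.044×(-3.12357)=-0.13744, 0.078×(-2.55105)=-0.19898, 0.122×(-2.10373)=-0.25666, 0.089×(-2.41912)=-0.21530, 0.456×(-0.78526)=-0.35808.
Sum = -1.60278, so H' = 1.603.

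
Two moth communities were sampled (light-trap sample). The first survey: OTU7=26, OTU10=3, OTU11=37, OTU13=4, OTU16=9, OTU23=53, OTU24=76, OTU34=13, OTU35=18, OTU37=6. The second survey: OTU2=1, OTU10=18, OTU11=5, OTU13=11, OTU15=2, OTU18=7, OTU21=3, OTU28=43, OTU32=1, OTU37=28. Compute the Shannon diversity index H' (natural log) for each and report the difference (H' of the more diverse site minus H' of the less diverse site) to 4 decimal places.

0.1431

The first survey: N=245, proportions 0.106122, 0.012245, 0.15102, 0.016327, 0.036735, 0.216327, 0.310204, 0.053061, 0.073469, 0.02449, giving H' = 1.898755 (working shown to 6 dp, full precision carried).
The second survey: N=119, proportions 0.008403, 0.151261, 0.042017, 0.092437, 0.016807, 0.058824, 0.02521, 0.361345, 0.008403, 0.235294, giving H' = 1.755699.
Difference = |1.898755 − 1.755699| = 0.143056, i.e. 0.1431 to 4 decimal places.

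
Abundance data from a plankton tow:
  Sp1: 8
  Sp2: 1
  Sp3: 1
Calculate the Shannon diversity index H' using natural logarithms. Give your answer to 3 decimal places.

Total N = 8+1+1 = 10, so the proportions are 0.8, 0.1, 0.1 (working shown to 5 dp, full precision carried).
Each pᵢ ln pᵢ term: 0.8×(-0.22314)=-0.17851, 0.1×(-2.30259)=-0.23026, 0.1×(-2.30259)=-0.23026.
Sum = -0.63903, so H' = 0.639.

0.639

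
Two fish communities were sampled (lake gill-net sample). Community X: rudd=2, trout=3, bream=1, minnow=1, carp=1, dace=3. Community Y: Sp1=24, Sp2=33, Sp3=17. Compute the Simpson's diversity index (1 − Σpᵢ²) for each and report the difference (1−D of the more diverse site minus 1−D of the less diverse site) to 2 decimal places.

Community X: N=11, proportions 0.1818, 0.2727, 0.0909, 0.0909, 0.0909, 0.2727, giving 1−D = 0.7934 (working shown to 4 dp, full precision carried).
Community Y: N=74, proportions 0.3243, 0.4459, 0.2297, giving 1−D = 0.6432.
Difference = |0.7934 − 0.6432| = 0.1502, i.e. 0.15 to 2 decimal places.

0.15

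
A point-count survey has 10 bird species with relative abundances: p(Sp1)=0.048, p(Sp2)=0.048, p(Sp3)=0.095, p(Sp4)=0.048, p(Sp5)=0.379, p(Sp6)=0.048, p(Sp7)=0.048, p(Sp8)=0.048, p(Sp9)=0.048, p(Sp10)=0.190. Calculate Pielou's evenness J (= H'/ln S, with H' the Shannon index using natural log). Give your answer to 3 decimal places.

H' = −Σ pᵢ ln pᵢ = −((-0.14575) + (-0.14575) + (-0.22362) + (-0.14575) + (-0.36771) + (-0.14575) + (-0.14575) + (-0.14575) + (-0.14575) + (-0.31554)) = 1.92715 (working shown to 5 dp, full precision carried).
With S = 10 species, ln S = 2.30259, so J = 1.92715/2.30259 = 0.83695, i.e. 0.837 to 3 decimal places.

0.837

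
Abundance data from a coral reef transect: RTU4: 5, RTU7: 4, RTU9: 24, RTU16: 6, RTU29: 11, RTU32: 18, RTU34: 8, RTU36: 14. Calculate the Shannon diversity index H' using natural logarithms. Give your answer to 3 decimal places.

Total N = 5+4+24+6+11+18+8+14 = 90, so the proportions are 0.05556, 0.04444, 0.26667, 0.06667, 0.12222, 0.2, 0.08889, 0.15556 (working shown to 5 dp, full precision carried).
Each pᵢ ln pᵢ term: 0.05556×(-2.89037)=-0.16058, 0.04444×(-3.11352)=-0.13838, 0.26667×(-1.32176)=-0.35247, 0.06667×(-2.70805)=-0.18054, 0.12222×(-2.10191)=-0.25690, 0.2×(-1.60944)=-0.32189, 0.08889×(-2.42037)=-0.21514, 0.15556×(-1.86075)=-0.28945.
Sum = -1.91534, so H' = 1.915.

1.915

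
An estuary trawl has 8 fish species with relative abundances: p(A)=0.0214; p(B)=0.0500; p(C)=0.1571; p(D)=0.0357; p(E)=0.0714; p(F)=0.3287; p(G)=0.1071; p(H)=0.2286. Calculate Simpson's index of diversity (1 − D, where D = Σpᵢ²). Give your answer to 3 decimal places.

D = 0.0214² + 0.05² + 0.1571² + 0.0357² + 0.0714² + 0.3287² + 0.1071² + 0.2286² = 0.00046 + 0.00250 + 0.02468 + 0.00127 + 0.00510 + 0.10804 + 0.01147 + 0.05226 = 0.20578 (working shown to 5 dp, full precision carried).
So 1 − D = 0.79422, i.e. 0.794 to 3 decimal places.

0.794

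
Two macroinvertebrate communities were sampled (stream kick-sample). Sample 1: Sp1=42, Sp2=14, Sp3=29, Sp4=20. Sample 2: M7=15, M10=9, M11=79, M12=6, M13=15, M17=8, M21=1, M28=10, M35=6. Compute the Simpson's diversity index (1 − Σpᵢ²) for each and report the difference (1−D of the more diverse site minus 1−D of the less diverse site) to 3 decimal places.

Sample 1: N=105, proportions 0.4, 0.13333, 0.27619, 0.19048, giving 1−D = 0.70966 (working shown to 5 dp, full precision carried).
Sample 2: N=149, proportions 0.10067, 0.0604, 0.5302, 0.04027, 0.10067, 0.05369, 0.00671, 0.06711, 0.04027, giving 1−D = 0.68429.
Difference = |0.70966 − 0.68429| = 0.02537, i.e. 0.025 to 3 decimal places.

0.025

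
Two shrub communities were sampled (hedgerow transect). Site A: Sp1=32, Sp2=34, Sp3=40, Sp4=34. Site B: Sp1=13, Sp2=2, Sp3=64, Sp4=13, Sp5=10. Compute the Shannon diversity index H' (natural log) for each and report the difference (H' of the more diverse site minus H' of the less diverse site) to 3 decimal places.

0.260

Site A: N=140, proportions 0.22857, 0.24286, 0.28571, 0.24286, giving H' = 1.38270 (working shown to 5 dp, full precision carried).
Site B: N=102, proportions 0.12745, 0.01961, 0.62745, 0.12745, 0.09804, giving H' = 1.12233.
Difference = |1.38270 − 1.12233| = 0.26037, i.e. 0.260 to 3 decimal places.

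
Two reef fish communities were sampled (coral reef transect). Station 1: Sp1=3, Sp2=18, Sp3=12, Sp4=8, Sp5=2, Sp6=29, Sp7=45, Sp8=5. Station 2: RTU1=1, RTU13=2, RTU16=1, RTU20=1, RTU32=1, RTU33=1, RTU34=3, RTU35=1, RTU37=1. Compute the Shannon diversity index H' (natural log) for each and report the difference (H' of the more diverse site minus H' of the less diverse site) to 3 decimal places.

Station 1: N=122, proportions 0.02459, 0.14754, 0.09836, 0.06557, 0.01639, 0.2377, 0.36885, 0.04098, giving H' = 1.68794 (working shown to 5 dp, full precision carried).
Station 2: N=12, proportions 0.08333, 0.16667, 0.08333, 0.08333, 0.08333, 0.08333, 0.25, 0.08333, 0.08333, giving H' = 2.09473.
Difference = |1.68794 − 2.09473| = 0.40679, i.e. 0.407 to 3 decimal places.

0.407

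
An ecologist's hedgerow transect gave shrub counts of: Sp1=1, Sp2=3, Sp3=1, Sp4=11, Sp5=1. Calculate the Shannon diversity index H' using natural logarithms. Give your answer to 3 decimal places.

1.088

Total N = 1+3+1+11+1 = 17, so the proportions are 0.05882, 0.17647, 0.05882, 0.64706, 0.05882 (working shown to 5 dp, full precision carried).
Each pᵢ ln pᵢ term: 0.05882×(-2.83321)=-0.16666, 0.17647×(-1.73460)=-0.30611, 0.05882×(-2.83321)=-0.16666, 0.64706×(-0.43532)=-0.28168, 0.05882×(-2.83321)=-0.16666.
Sum = -1.08776, so H' = 1.088.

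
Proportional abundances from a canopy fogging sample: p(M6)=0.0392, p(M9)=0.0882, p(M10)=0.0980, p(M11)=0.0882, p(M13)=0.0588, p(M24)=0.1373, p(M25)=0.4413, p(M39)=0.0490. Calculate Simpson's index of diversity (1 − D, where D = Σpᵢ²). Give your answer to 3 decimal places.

0.754

D = 0.0392² + 0.0882² + 0.098² + 0.0882² + 0.0588² + 0.1373² + 0.4413² + 0.049² = 0.00154 + 0.00778 + 0.00960 + 0.00778 + 0.00346 + 0.01885 + 0.19475 + 0.00240 = 0.24615 (working shown to 5 dp, full precision carried).
So 1 − D = 0.75385, i.e. 0.754 to 3 decimal places.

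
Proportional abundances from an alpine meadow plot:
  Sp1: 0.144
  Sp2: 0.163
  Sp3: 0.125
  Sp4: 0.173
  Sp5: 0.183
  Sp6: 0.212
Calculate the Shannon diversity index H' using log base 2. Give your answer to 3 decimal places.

Each pᵢ log₂ pᵢ term (working shown to 5 dp, full precision carried): 0.144×(-2.79586)=-0.40260, 0.163×(-2.61706)=-0.42658, 0.125×(-3.00000)=-0.37500, 0.173×(-2.53116)=-0.43789, 0.183×(-2.45008)=-0.44837, 0.212×(-2.23786)=-0.47443.
Sum = -2.56487, so H' = 2.565.

2.565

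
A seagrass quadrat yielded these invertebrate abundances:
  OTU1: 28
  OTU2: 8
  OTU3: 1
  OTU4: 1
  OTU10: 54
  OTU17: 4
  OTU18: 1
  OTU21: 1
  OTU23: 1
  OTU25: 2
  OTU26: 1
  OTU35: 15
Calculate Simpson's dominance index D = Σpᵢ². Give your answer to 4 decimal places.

0.2933

Total N = 28+8+1+1+54+4+1+1+1+2+1+15 = 117, so the proportions are 0.239316, 0.068376, 0.008547, 0.008547, 0.461538, 0.034188, 0.008547, 0.008547, 0.008547, 0.017094, 0.008547, 0.128205 (working shown to 6 dp, full precision carried).
D = 0.239316² + 0.068376² + 0.008547² + 0.008547² + 0.461538² + 0.034188² + 0.008547² + 0.008547² + 0.008547² + 0.017094² + 0.008547² + 0.128205² = 0.057272 + 0.004675 + 0.000073 + 0.000073 + 0.213018 + 0.001169 + 0.000073 + 0.000073 + 0.000073 + 0.000292 + 0.000073 + 0.016437 = 0.293301.
To 4 decimal places, D = 0.2933.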